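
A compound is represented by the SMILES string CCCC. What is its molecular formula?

Walk through each heavy atom and fill implicit hydrogens from standard valence (C 4, N 3, O 2, S 2, halogen 1):
  atom 1: C, bond orders sum to 1 (valence 4) → 3 H
  atom 2: C, bond orders sum to 2 (valence 4) → 2 H
  atom 3: C, bond orders sum to 2 (valence 4) → 2 H
  atom 4: C, bond orders sum to 1 (valence 4) → 3 H
Totals → C:4, H:10.
In Hill order: C4H10.

C4H10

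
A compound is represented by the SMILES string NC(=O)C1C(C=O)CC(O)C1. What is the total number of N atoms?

Scan the SMILES for N atoms (remember two-letter symbols like Cl and Br are single atoms).
Nitrogen count: 1.

1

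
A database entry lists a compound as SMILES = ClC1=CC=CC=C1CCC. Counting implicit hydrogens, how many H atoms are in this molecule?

11

Walk through each heavy atom and fill implicit hydrogens from standard valence (C 4, N 3, O 2, S 2, halogen 1):
  atom 1: Cl (halogen, monovalent) → 0 H
  atom 2: C, bond orders sum to 4 (valence 4) → 0 H
  atom 3: C, bond orders sum to 3 (valence 4) → 1 H
  atom 4: C, bond orders sum to 3 (valence 4) → 1 H
  atom 5: C, bond orders sum to 3 (valence 4) → 1 H
  atom 6: C, bond orders sum to 3 (valence 4) → 1 H
  atom 7: C, bond orders sum to 4 (valence 4) → 0 H
  atom 8: C, bond orders sum to 2 (valence 4) → 2 H
  atom 9: C, bond orders sum to 2 (valence 4) → 2 H
  atom 10: C, bond orders sum to 1 (valence 4) → 3 H
Total hydrogens: 11.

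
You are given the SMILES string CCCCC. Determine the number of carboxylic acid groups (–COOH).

0

Scan the SMILES for the carboxylic acid motif — none present.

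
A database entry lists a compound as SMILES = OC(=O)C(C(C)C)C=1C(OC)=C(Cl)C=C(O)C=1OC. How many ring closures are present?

In SMILES, each pair of matching ring-closure digits denotes one ring-closing bond; the number of such bonds equals the number of independent rings.
Ring-closure bonds here: 1.

1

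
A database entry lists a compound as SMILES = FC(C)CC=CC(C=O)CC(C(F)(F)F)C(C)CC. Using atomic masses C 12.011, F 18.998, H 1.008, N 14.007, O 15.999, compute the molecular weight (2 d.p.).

First, the molecular formula is C14H22F4O (counting implicit H from valence).
  C: 14 × 12.011 = 168.154
  F: 4 × 18.998 = 75.992
  H: 22 × 1.008 = 22.176
  O: 1 × 15.999 = 15.999
Sum: 14×12.011 + 4×18.998 + 22×1.008 + 1×15.999 = 282.321 → 282.32 g/mol.

282.32 g/mol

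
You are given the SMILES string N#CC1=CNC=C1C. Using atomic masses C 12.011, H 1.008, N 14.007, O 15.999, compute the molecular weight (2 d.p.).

First, the molecular formula is C6H6N2 (counting implicit H from valence).
  C: 6 × 12.011 = 72.066
  H: 6 × 1.008 = 6.048
  N: 2 × 14.007 = 28.014
Sum: 6×12.011 + 6×1.008 + 2×14.007 = 106.128 → 106.13 g/mol.

106.13 g/mol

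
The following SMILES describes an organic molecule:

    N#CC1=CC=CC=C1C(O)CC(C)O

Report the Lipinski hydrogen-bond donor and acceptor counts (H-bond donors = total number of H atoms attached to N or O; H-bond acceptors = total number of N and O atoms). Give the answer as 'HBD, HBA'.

Donors: find every N or O and count the H atoms it carries.
  atom 1 (N): bond orders sum to 3 → 0 H
  atom 10 (O): bond orders sum to 1 → 1 H
  atom 14 (O): bond orders sum to 1 → 1 H
Lipinski HBD = 2.
Acceptors: N atoms = 1, O atoms = 2 → HBA = 3.

2, 3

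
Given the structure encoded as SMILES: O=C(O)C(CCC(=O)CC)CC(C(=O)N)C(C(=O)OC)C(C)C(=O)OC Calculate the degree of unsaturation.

5

Molecular formula: C17H27NO8.
DoU = (2C + 2 + N − H − X) / 2, where X is the halogen count and O/S are ignored.
    = (2·17 + 2 + 1 − 27 − 0) / 2 = 10 / 2 = 5.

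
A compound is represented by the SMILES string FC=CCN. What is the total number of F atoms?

Scan the SMILES for F atoms (remember two-letter symbols like Cl and Br are single atoms).
Fluorine count: 1.

1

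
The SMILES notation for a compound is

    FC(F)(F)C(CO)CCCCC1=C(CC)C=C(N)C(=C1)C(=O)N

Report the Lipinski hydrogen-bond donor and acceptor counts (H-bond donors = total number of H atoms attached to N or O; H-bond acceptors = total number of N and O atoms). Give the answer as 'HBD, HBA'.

Donors: find every N or O and count the H atoms it carries.
  atom 7 (O): bond orders sum to 1 → 1 H
  atom 18 (N): bond orders sum to 1 → 2 H
  atom 22 (O): bond orders sum to 2 → 0 H
  atom 23 (N): bond orders sum to 1 → 2 H
Lipinski HBD = 5.
Acceptors: N atoms = 2, O atoms = 2 → HBA = 4.

5, 4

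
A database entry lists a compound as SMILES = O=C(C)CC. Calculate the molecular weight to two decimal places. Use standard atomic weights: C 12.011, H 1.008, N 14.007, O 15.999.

72.11 g/mol

First, the molecular formula is C4H8O (counting implicit H from valence).
  C: 4 × 12.011 = 48.044
  H: 8 × 1.008 = 8.064
  O: 1 × 15.999 = 15.999
Sum: 4×12.011 + 8×1.008 + 1×15.999 = 72.107 → 72.11 g/mol.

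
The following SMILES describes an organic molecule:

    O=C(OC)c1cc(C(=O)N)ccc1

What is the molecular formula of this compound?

Walk through each heavy atom and fill implicit hydrogens from standard valence (C 4, N 3, O 2, S 2, halogen 1); for lowercase aromatic atoms, an aromatic c carries 1 H when it has two neighbours and 0 H with three, and aromatic n carries 0 H:
  atom 1: O, bond orders sum to 2 (valence 2) → 0 H
  atom 2: C, bond orders sum to 4 (valence 4) → 0 H
  atom 3: O, bond orders sum to 2 (valence 2) → 0 H
  atom 4: C, bond orders sum to 1 (valence 4) → 3 H
  atom 5: aromatic c, 3 neighbours → 0 H
  atom 6: aromatic c, 2 neighbours → 1 H
  atom 7: aromatic c, 3 neighbours → 0 H
  atom 8: C, bond orders sum to 4 (valence 4) → 0 H
  atom 9: O, bond orders sum to 2 (valence 2) → 0 H
  atom 10: N, bond orders sum to 1 (valence 3) → 2 H
  atom 11: aromatic c, 2 neighbours → 1 H
  atom 12: aromatic c, 2 neighbours → 1 H
  atom 13: aromatic c, 2 neighbours → 1 H
Totals → C:9, H:9, N:1, O:3.
In Hill order: C9H9NO3.

C9H9NO3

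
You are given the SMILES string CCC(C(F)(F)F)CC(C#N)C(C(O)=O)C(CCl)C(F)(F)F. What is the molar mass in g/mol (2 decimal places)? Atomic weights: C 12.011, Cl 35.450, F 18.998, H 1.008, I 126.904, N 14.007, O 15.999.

353.69 g/mol

First, the molecular formula is C12H14ClF6NO2 (counting implicit H from valence).
  C: 12 × 12.011 = 144.132
  Cl: 1 × 35.450 = 35.450
  F: 6 × 18.998 = 113.988
  H: 14 × 1.008 = 14.112
  N: 1 × 14.007 = 14.007
  O: 2 × 15.999 = 31.998
Sum: 12×12.011 + 1×35.450 + 6×18.998 + 14×1.008 + 1×14.007 + 2×15.999 = 353.687 → 353.69 g/mol.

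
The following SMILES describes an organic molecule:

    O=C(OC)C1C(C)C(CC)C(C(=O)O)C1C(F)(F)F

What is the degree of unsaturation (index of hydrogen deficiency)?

Degree of unsaturation = (number of rings) + (number of π bonds).
Ring closures in the SMILES: 1.
π bonds: 2 double bonds (each 1 DoU) → 2 DoU from unsaturation.
Total DoU = 1 + 2 = 3.

3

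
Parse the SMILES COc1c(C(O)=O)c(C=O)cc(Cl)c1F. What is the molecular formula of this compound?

Walk through each heavy atom and fill implicit hydrogens from standard valence (C 4, N 3, O 2, S 2, halogen 1); for lowercase aromatic atoms, an aromatic c carries 1 H when it has two neighbours and 0 H with three, and aromatic n carries 0 H:
  atom 1: C, bond orders sum to 1 (valence 4) → 3 H
  atom 2: O, bond orders sum to 2 (valence 2) → 0 H
  atom 3: aromatic c, 3 neighbours → 0 H
  atom 4: aromatic c, 3 neighbours → 0 H
  atom 5: C, bond orders sum to 4 (valence 4) → 0 H
  atom 6: O, bond orders sum to 1 (valence 2) → 1 H
  atom 7: O, bond orders sum to 2 (valence 2) → 0 H
  atom 8: aromatic c, 3 neighbours → 0 H
  atom 9: C, bond orders sum to 3 (valence 4) → 1 H
  atom 10: O, bond orders sum to 2 (valence 2) → 0 H
  atom 11: aromatic c, 2 neighbours → 1 H
  atom 12: aromatic c, 3 neighbours → 0 H
  atom 13: Cl (halogen, monovalent) → 0 H
  atom 14: aromatic c, 3 neighbours → 0 H
  atom 15: F (halogen, monovalent) → 0 H
Totals → C:9, H:6, Cl:1, F:1, O:4.
In Hill order: C9H6ClFO4.

C9H6ClFO4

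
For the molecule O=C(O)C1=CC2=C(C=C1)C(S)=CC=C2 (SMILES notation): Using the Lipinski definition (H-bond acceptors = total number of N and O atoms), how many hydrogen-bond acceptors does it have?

2

N atoms: 0; O atoms: 2.
Lipinski HBA = 0 + 2 = 2.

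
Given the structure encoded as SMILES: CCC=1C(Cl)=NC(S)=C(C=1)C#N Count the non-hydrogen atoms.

12

Every atom symbol written in the SMILES (organic subset) is one heavy atom; implicit H are not written.
Heavy atoms by element → C:8, Cl:1, N:2, S:1.
Total: 12.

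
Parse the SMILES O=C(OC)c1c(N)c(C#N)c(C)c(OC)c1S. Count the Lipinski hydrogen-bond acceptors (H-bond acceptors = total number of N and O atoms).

N atoms: 2; O atoms: 3.
Lipinski HBA = 2 + 3 = 5.

5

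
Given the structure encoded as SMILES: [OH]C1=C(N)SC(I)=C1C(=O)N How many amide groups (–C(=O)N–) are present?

The amide motif appears at heavy-atom position 9 in the SMILES.
Other groups present: 1 hydroxyl, 1 primary amine.
Amide count: 1.

1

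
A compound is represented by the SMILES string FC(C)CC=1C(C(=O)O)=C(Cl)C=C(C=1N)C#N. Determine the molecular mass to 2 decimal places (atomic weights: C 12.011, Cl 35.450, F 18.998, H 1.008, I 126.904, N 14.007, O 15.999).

256.66 g/mol

First, the molecular formula is C11H10ClFN2O2 (counting implicit H from valence).
  C: 11 × 12.011 = 132.121
  Cl: 1 × 35.450 = 35.450
  F: 1 × 18.998 = 18.998
  H: 10 × 1.008 = 10.080
  N: 2 × 14.007 = 28.014
  O: 2 × 15.999 = 31.998
Sum: 11×12.011 + 1×35.450 + 1×18.998 + 10×1.008 + 2×14.007 + 2×15.999 = 256.661 → 256.66 g/mol.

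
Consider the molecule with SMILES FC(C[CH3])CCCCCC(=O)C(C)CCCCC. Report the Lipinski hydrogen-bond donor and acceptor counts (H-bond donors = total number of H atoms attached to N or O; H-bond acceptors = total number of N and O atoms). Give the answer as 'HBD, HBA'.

0, 1

Donors: find every N or O and count the H atoms it carries.
  atom 11 (O): bond orders sum to 2 → 0 H
Lipinski HBD = 0.
Acceptors: N atoms = 0, O atoms = 1 → HBA = 1.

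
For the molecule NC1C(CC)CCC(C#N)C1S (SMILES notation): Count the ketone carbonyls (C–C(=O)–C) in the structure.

Scan the SMILES for the ketone motif — none present.
Groups that are present: 1 nitrile, 1 primary amine, 1 thiol.

0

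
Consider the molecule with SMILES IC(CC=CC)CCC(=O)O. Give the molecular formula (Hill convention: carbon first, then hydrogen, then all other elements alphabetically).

Walk through each heavy atom and fill implicit hydrogens from standard valence (C 4, N 3, O 2, S 2, halogen 1):
  atom 1: I (halogen, monovalent) → 0 H
  atom 2: C, bond orders sum to 3 (valence 4) → 1 H
  atom 3: C, bond orders sum to 2 (valence 4) → 2 H
  atom 4: C, bond orders sum to 3 (valence 4) → 1 H
  atom 5: C, bond orders sum to 3 (valence 4) → 1 H
  atom 6: C, bond orders sum to 1 (valence 4) → 3 H
  atom 7: C, bond orders sum to 2 (valence 4) → 2 H
  atom 8: C, bond orders sum to 2 (valence 4) → 2 H
  atom 9: C, bond orders sum to 4 (valence 4) → 0 H
  atom 10: O, bond orders sum to 2 (valence 2) → 0 H
  atom 11: O, bond orders sum to 1 (valence 2) → 1 H
Totals → C:8, H:13, I:1, O:2.

C8H13IO2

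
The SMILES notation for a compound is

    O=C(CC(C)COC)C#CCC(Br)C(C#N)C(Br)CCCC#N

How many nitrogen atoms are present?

2

Scan the SMILES for N atoms (remember two-letter symbols like Cl and Br are single atoms).
Nitrogen count: 2.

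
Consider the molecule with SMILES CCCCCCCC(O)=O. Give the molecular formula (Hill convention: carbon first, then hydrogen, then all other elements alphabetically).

Walk through each heavy atom and fill implicit hydrogens from standard valence (C 4, N 3, O 2, S 2, halogen 1):
  atom 1: C, bond orders sum to 1 (valence 4) → 3 H
  atom 2: C, bond orders sum to 2 (valence 4) → 2 H
  atom 3: C, bond orders sum to 2 (valence 4) → 2 H
  atom 4: C, bond orders sum to 2 (valence 4) → 2 H
  atom 5: C, bond orders sum to 2 (valence 4) → 2 H
  atom 6: C, bond orders sum to 2 (valence 4) → 2 H
  atom 7: C, bond orders sum to 2 (valence 4) → 2 H
  atom 8: C, bond orders sum to 4 (valence 4) → 0 H
  atom 9: O, bond orders sum to 1 (valence 2) → 1 H
  atom 10: O, bond orders sum to 2 (valence 2) → 0 H
Totals → C:8, H:16, O:2.
In Hill order: C8H16O2.

C8H16O2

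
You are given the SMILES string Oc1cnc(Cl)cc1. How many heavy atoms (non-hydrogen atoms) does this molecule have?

Every atom symbol written in the SMILES (organic subset) is one heavy atom; implicit H are not written.
Heavy atoms by element → C:5, Cl:1, N:1, O:1.
Total: 8.

8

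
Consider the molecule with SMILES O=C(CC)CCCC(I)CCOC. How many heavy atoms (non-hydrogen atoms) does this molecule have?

Every atom symbol written in the SMILES (organic subset) is one heavy atom; implicit H are not written.
Heavy atoms by element → C:10, I:1, O:2.
Total: 13.

13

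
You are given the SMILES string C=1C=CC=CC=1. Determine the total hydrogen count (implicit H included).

Walk through each heavy atom and fill implicit hydrogens from standard valence (C 4, N 3, O 2, S 2, halogen 1):
  atom 1: C, bond orders sum to 3 (valence 4) → 1 H
  atom 2: C, bond orders sum to 3 (valence 4) → 1 H
  atom 3: C, bond orders sum to 3 (valence 4) → 1 H
  atom 4: C, bond orders sum to 3 (valence 4) → 1 H
  atom 5: C, bond orders sum to 3 (valence 4) → 1 H
  atom 6: C, bond orders sum to 3 (valence 4) → 1 H
Total hydrogens: 6.

6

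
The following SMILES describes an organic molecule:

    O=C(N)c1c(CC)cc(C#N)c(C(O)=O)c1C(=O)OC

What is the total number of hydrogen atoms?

Walk through each heavy atom and fill implicit hydrogens from standard valence (C 4, N 3, O 2, S 2, halogen 1); for lowercase aromatic atoms, an aromatic c carries 1 H when it has two neighbours and 0 H with three, and aromatic n carries 0 H:
  atom 1: O, bond orders sum to 2 (valence 2) → 0 H
  atom 2: C, bond orders sum to 4 (valence 4) → 0 H
  atom 3: N, bond orders sum to 1 (valence 3) → 2 H
  atom 4: aromatic c, 3 neighbours → 0 H
  atom 5: aromatic c, 3 neighbours → 0 H
  atom 6: C, bond orders sum to 2 (valence 4) → 2 H
  atom 7: C, bond orders sum to 1 (valence 4) → 3 H
  atom 8: aromatic c, 2 neighbours → 1 H
  atom 9: aromatic c, 3 neighbours → 0 H
  atom 10: C, bond orders sum to 4 (valence 4) → 0 H
  atom 11: N, bond orders sum to 3 (valence 3) → 0 H
  atom 12: aromatic c, 3 neighbours → 0 H
  atom 13: C, bond orders sum to 4 (valence 4) → 0 H
  atom 14: O, bond orders sum to 1 (valence 2) → 1 H
  atom 15: O, bond orders sum to 2 (valence 2) → 0 H
  atom 16: aromatic c, 3 neighbours → 0 H
  atom 17: C, bond orders sum to 4 (valence 4) → 0 H
  atom 18: O, bond orders sum to 2 (valence 2) → 0 H
  atom 19: O, bond orders sum to 2 (valence 2) → 0 H
  atom 20: C, bond orders sum to 1 (valence 4) → 3 H
Total hydrogens: 12.

12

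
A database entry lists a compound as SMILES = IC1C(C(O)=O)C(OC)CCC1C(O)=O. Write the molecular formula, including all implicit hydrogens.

C9H13IO5

Walk through each heavy atom and fill implicit hydrogens from standard valence (C 4, N 3, O 2, S 2, halogen 1):
  atom 1: I (halogen, monovalent) → 0 H
  atom 2: C, bond orders sum to 3 (valence 4) → 1 H
  atom 3: C, bond orders sum to 3 (valence 4) → 1 H
  atom 4: C, bond orders sum to 4 (valence 4) → 0 H
  atom 5: O, bond orders sum to 1 (valence 2) → 1 H
  atom 6: O, bond orders sum to 2 (valence 2) → 0 H
  atom 7: C, bond orders sum to 3 (valence 4) → 1 H
  atom 8: O, bond orders sum to 2 (valence 2) → 0 H
  atom 9: C, bond orders sum to 1 (valence 4) → 3 H
  atom 10: C, bond orders sum to 2 (valence 4) → 2 H
  atom 11: C, bond orders sum to 2 (valence 4) → 2 H
  atom 12: C, bond orders sum to 3 (valence 4) → 1 H
  atom 13: C, bond orders sum to 4 (valence 4) → 0 H
  atom 14: O, bond orders sum to 1 (valence 2) → 1 H
  atom 15: O, bond orders sum to 2 (valence 2) → 0 H
Totals → C:9, H:13, I:1, O:5.
In Hill order: C9H13IO5.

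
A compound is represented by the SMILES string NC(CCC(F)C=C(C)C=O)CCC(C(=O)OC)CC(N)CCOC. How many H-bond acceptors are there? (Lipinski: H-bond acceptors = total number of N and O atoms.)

6

N atoms: 2; O atoms: 4.
Lipinski HBA = 2 + 4 = 6.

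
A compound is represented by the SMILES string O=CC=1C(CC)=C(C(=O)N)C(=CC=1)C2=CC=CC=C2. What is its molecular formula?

Walk through each heavy atom and fill implicit hydrogens from standard valence (C 4, N 3, O 2, S 2, halogen 1):
  atom 1: O, bond orders sum to 2 (valence 2) → 0 H
  atom 2: C, bond orders sum to 3 (valence 4) → 1 H
  atom 3: C, bond orders sum to 4 (valence 4) → 0 H
  atom 4: C, bond orders sum to 4 (valence 4) → 0 H
  atom 5: C, bond orders sum to 2 (valence 4) → 2 H
  atom 6: C, bond orders sum to 1 (valence 4) → 3 H
  atom 7: C, bond orders sum to 4 (valence 4) → 0 H
  atom 8: C, bond orders sum to 4 (valence 4) → 0 H
  atom 9: O, bond orders sum to 2 (valence 2) → 0 H
  atom 10: N, bond orders sum to 1 (valence 3) → 2 H
  atom 11: C, bond orders sum to 4 (valence 4) → 0 H
  atom 12: C, bond orders sum to 3 (valence 4) → 1 H
  atom 13: C, bond orders sum to 3 (valence 4) → 1 H
  atom 14: C, bond orders sum to 4 (valence 4) → 0 H
  atom 15: C, bond orders sum to 3 (valence 4) → 1 H
  atom 16: C, bond orders sum to 3 (valence 4) → 1 H
  atom 17: C, bond orders sum to 3 (valence 4) → 1 H
  atom 18: C, bond orders sum to 3 (valence 4) → 1 H
  atom 19: C, bond orders sum to 3 (valence 4) → 1 H
Totals → C:16, H:15, N:1, O:2.
In Hill order: C16H15NO2.

C16H15NO2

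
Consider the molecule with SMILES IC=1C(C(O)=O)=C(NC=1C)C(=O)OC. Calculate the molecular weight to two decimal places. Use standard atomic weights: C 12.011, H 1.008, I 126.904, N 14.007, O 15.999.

309.06 g/mol

First, the molecular formula is C8H8INO4 (counting implicit H from valence).
  C: 8 × 12.011 = 96.088
  H: 8 × 1.008 = 8.064
  I: 1 × 126.904 = 126.904
  N: 1 × 14.007 = 14.007
  O: 4 × 15.999 = 63.996
Sum: 8×12.011 + 8×1.008 + 1×126.904 + 1×14.007 + 4×15.999 = 309.059 → 309.06 g/mol.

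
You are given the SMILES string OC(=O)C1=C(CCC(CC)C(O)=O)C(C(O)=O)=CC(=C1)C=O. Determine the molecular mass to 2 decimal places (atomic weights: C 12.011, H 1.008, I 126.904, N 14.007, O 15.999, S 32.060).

First, the molecular formula is C15H16O7 (counting implicit H from valence).
  C: 15 × 12.011 = 180.165
  H: 16 × 1.008 = 16.128
  O: 7 × 15.999 = 111.993
Sum: 15×12.011 + 16×1.008 + 7×15.999 = 308.286 → 308.29 g/mol.

308.29 g/mol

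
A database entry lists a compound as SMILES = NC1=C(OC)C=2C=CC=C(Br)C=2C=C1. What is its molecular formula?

Walk through each heavy atom and fill implicit hydrogens from standard valence (C 4, N 3, O 2, S 2, halogen 1):
  atom 1: N, bond orders sum to 1 (valence 3) → 2 H
  atom 2: C, bond orders sum to 4 (valence 4) → 0 H
  atom 3: C, bond orders sum to 4 (valence 4) → 0 H
  atom 4: O, bond orders sum to 2 (valence 2) → 0 H
  atom 5: C, bond orders sum to 1 (valence 4) → 3 H
  atom 6: C, bond orders sum to 4 (valence 4) → 0 H
  atom 7: C, bond orders sum to 3 (valence 4) → 1 H
  atom 8: C, bond orders sum to 3 (valence 4) → 1 H
  atom 9: C, bond orders sum to 3 (valence 4) → 1 H
  atom 10: C, bond orders sum to 4 (valence 4) → 0 H
  atom 11: Br (halogen, monovalent) → 0 H
  atom 12: C, bond orders sum to 4 (valence 4) → 0 H
  atom 13: C, bond orders sum to 3 (valence 4) → 1 H
  atom 14: C, bond orders sum to 3 (valence 4) → 1 H
Totals → C:11, H:10, Br:1, N:1, O:1.
In Hill order: C11H10BrNO.

C11H10BrNO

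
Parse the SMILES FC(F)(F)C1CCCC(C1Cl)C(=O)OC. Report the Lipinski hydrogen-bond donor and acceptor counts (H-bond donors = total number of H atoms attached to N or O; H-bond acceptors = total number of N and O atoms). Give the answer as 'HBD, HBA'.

Donors: find every N or O and count the H atoms it carries.
  atom 13 (O): bond orders sum to 2 → 0 H
  atom 14 (O): bond orders sum to 2 → 0 H
Lipinski HBD = 0.
Acceptors: N atoms = 0, O atoms = 2 → HBA = 2.

0, 2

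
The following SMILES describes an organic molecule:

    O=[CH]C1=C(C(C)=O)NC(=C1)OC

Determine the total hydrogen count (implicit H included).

Walk through each heavy atom and fill implicit hydrogens from standard valence (C 4, N 3, O 2, S 2, halogen 1):
  atom 1: O, bond orders sum to 2 (valence 2) → 0 H
  atom 2: C with explicit H count 1
  atom 3: C, bond orders sum to 4 (valence 4) → 0 H
  atom 4: C, bond orders sum to 4 (valence 4) → 0 H
  atom 5: C, bond orders sum to 4 (valence 4) → 0 H
  atom 6: C, bond orders sum to 1 (valence 4) → 3 H
  atom 7: O, bond orders sum to 2 (valence 2) → 0 H
  atom 8: N, bond orders sum to 2 (valence 3) → 1 H
  atom 9: C, bond orders sum to 4 (valence 4) → 0 H
  atom 10: C, bond orders sum to 3 (valence 4) → 1 H
  atom 11: O, bond orders sum to 2 (valence 2) → 0 H
  atom 12: C, bond orders sum to 1 (valence 4) → 3 H
Total hydrogens: 9.

9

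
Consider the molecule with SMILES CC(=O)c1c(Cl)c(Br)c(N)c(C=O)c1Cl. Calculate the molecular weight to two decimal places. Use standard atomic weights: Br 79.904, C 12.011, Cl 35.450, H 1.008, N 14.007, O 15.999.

First, the molecular formula is C9H6BrCl2NO2 (counting implicit H from valence).
  Br: 1 × 79.904 = 79.904
  C: 9 × 12.011 = 108.099
  Cl: 2 × 35.450 = 70.900
  H: 6 × 1.008 = 6.048
  N: 1 × 14.007 = 14.007
  O: 2 × 15.999 = 31.998
Sum: 1×79.904 + 9×12.011 + 2×35.450 + 6×1.008 + 1×14.007 + 2×15.999 = 310.956 → 310.96 g/mol.

310.96 g/mol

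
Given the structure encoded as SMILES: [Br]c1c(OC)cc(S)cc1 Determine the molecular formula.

Walk through each heavy atom and fill implicit hydrogens from standard valence (C 4, N 3, O 2, S 2, halogen 1); for lowercase aromatic atoms, an aromatic c carries 1 H when it has two neighbours and 0 H with three, and aromatic n carries 0 H:
  atom 1: Br with explicit H count 0
  atom 2: aromatic c, 3 neighbours → 0 H
  atom 3: aromatic c, 3 neighbours → 0 H
  atom 4: O, bond orders sum to 2 (valence 2) → 0 H
  atom 5: C, bond orders sum to 1 (valence 4) → 3 H
  atom 6: aromatic c, 2 neighbours → 1 H
  atom 7: aromatic c, 3 neighbours → 0 H
  atom 8: S, bond orders sum to 1 (valence 2) → 1 H
  atom 9: aromatic c, 2 neighbours → 1 H
  atom 10: aromatic c, 2 neighbours → 1 H
Totals → C:7, H:7, Br:1, O:1, S:1.

C7H7BrOS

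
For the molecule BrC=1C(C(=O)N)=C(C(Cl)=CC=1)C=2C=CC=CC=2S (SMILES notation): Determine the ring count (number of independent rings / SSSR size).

2

In SMILES, each pair of matching ring-closure digits denotes one ring-closing bond; the number of such bonds equals the number of independent rings.
Ring-closure bonds here: 2.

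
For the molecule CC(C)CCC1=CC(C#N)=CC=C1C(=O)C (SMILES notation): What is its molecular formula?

C14H17NO

Walk through each heavy atom and fill implicit hydrogens from standard valence (C 4, N 3, O 2, S 2, halogen 1):
  atom 1: C, bond orders sum to 1 (valence 4) → 3 H
  atom 2: C, bond orders sum to 3 (valence 4) → 1 H
  atom 3: C, bond orders sum to 1 (valence 4) → 3 H
  atom 4: C, bond orders sum to 2 (valence 4) → 2 H
  atom 5: C, bond orders sum to 2 (valence 4) → 2 H
  atom 6: C, bond orders sum to 4 (valence 4) → 0 H
  atom 7: C, bond orders sum to 3 (valence 4) → 1 H
  atom 8: C, bond orders sum to 4 (valence 4) → 0 H
  atom 9: C, bond orders sum to 4 (valence 4) → 0 H
  atom 10: N, bond orders sum to 3 (valence 3) → 0 H
  atom 11: C, bond orders sum to 3 (valence 4) → 1 H
  atom 12: C, bond orders sum to 3 (valence 4) → 1 H
  atom 13: C, bond orders sum to 4 (valence 4) → 0 H
  atom 14: C, bond orders sum to 4 (valence 4) → 0 H
  atom 15: O, bond orders sum to 2 (valence 2) → 0 H
  atom 16: C, bond orders sum to 1 (valence 4) → 3 H
Totals → C:14, H:17, N:1, O:1.
In Hill order: C14H17NO.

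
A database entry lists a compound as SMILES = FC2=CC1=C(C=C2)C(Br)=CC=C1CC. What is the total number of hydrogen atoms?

Walk through each heavy atom and fill implicit hydrogens from standard valence (C 4, N 3, O 2, S 2, halogen 1):
  atom 1: F (halogen, monovalent) → 0 H
  atom 2: C, bond orders sum to 4 (valence 4) → 0 H
  atom 3: C, bond orders sum to 3 (valence 4) → 1 H
  atom 4: C, bond orders sum to 4 (valence 4) → 0 H
  atom 5: C, bond orders sum to 4 (valence 4) → 0 H
  atom 6: C, bond orders sum to 3 (valence 4) → 1 H
  atom 7: C, bond orders sum to 3 (valence 4) → 1 H
  atom 8: C, bond orders sum to 4 (valence 4) → 0 H
  atom 9: Br (halogen, monovalent) → 0 H
  atom 10: C, bond orders sum to 3 (valence 4) → 1 H
  atom 11: C, bond orders sum to 3 (valence 4) → 1 H
  atom 12: C, bond orders sum to 4 (valence 4) → 0 H
  atom 13: C, bond orders sum to 2 (valence 4) → 2 H
  atom 14: C, bond orders sum to 1 (valence 4) → 3 H
Total hydrogens: 10.

10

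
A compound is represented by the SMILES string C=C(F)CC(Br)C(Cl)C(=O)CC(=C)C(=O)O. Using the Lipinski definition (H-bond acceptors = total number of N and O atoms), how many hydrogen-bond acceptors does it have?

N atoms: 0; O atoms: 3.
Lipinski HBA = 0 + 3 = 3.

3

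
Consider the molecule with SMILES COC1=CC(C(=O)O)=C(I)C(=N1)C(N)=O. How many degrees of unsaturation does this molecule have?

6

Degree of unsaturation = (number of rings) + (number of π bonds).
Ring closures in the SMILES: 1.
π bonds: 5 double bonds (each 1 DoU) → 5 DoU from unsaturation.
Total DoU = 1 + 5 = 6.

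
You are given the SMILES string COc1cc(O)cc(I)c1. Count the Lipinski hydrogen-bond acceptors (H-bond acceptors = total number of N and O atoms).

2

N atoms: 0; O atoms: 2.
Lipinski HBA = 0 + 2 = 2.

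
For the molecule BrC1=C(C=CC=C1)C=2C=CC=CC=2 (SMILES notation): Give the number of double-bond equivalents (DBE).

Molecular formula: C12H9Br.
DoU = (2C + 2 + N − H − X) / 2, where X is the halogen count and O/S are ignored.
    = (2·12 + 2 + 0 − 9 − 1) / 2 = 16 / 2 = 8.

8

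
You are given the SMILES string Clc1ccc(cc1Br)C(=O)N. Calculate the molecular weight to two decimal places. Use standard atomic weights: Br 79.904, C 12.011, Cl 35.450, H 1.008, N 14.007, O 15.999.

234.48 g/mol

First, the molecular formula is C7H5BrClNO (counting implicit H from valence).
  Br: 1 × 79.904 = 79.904
  C: 7 × 12.011 = 84.077
  Cl: 1 × 35.450 = 35.450
  H: 5 × 1.008 = 5.040
  N: 1 × 14.007 = 14.007
  O: 1 × 15.999 = 15.999
Sum: 1×79.904 + 7×12.011 + 1×35.450 + 5×1.008 + 1×14.007 + 1×15.999 = 234.477 → 234.48 g/mol.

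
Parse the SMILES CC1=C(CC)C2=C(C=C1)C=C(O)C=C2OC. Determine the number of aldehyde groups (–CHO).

Scan the SMILES for the aldehyde motif — none present.
Groups that are present: 1 ether, 1 hydroxyl.

0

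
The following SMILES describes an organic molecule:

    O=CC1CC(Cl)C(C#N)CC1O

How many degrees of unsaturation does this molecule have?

4

Degree of unsaturation = (number of rings) + (number of π bonds).
Ring closures in the SMILES: 1.
π bonds: 1 double bond (each 1 DoU), 1 triple bond (each 2 DoU) → 3 DoU from unsaturation.
Total DoU = 1 + 3 = 4.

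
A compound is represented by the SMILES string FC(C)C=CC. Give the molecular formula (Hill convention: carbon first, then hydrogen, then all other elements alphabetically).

C5H9F

Walk through each heavy atom and fill implicit hydrogens from standard valence (C 4, N 3, O 2, S 2, halogen 1):
  atom 1: F (halogen, monovalent) → 0 H
  atom 2: C, bond orders sum to 3 (valence 4) → 1 H
  atom 3: C, bond orders sum to 1 (valence 4) → 3 H
  atom 4: C, bond orders sum to 3 (valence 4) → 1 H
  atom 5: C, bond orders sum to 3 (valence 4) → 1 H
  atom 6: C, bond orders sum to 1 (valence 4) → 3 H
Totals → C:5, H:9, F:1.
In Hill order: C5H9F.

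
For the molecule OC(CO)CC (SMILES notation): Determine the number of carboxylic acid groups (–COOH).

Scan the SMILES for the carboxylic acid motif — none present.
Groups that are present: 2 hydroxyl.

0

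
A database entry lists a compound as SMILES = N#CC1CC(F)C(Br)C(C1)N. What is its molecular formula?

C7H10BrFN2

Walk through each heavy atom and fill implicit hydrogens from standard valence (C 4, N 3, O 2, S 2, halogen 1):
  atom 1: N, bond orders sum to 3 (valence 3) → 0 H
  atom 2: C, bond orders sum to 4 (valence 4) → 0 H
  atom 3: C, bond orders sum to 3 (valence 4) → 1 H
  atom 4: C, bond orders sum to 2 (valence 4) → 2 H
  atom 5: C, bond orders sum to 3 (valence 4) → 1 H
  atom 6: F (halogen, monovalent) → 0 H
  atom 7: C, bond orders sum to 3 (valence 4) → 1 H
  atom 8: Br (halogen, monovalent) → 0 H
  atom 9: C, bond orders sum to 3 (valence 4) → 1 H
  atom 10: C, bond orders sum to 2 (valence 4) → 2 H
  atom 11: N, bond orders sum to 1 (valence 3) → 2 H
Totals → C:7, H:10, Br:1, F:1, N:2.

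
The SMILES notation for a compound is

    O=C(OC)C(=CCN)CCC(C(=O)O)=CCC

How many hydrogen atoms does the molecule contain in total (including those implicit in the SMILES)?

Walk through each heavy atom and fill implicit hydrogens from standard valence (C 4, N 3, O 2, S 2, halogen 1):
  atom 1: O, bond orders sum to 2 (valence 2) → 0 H
  atom 2: C, bond orders sum to 4 (valence 4) → 0 H
  atom 3: O, bond orders sum to 2 (valence 2) → 0 H
  atom 4: C, bond orders sum to 1 (valence 4) → 3 H
  atom 5: C, bond orders sum to 4 (valence 4) → 0 H
  atom 6: C, bond orders sum to 3 (valence 4) → 1 H
  atom 7: C, bond orders sum to 2 (valence 4) → 2 H
  atom 8: N, bond orders sum to 1 (valence 3) → 2 H
  atom 9: C, bond orders sum to 2 (valence 4) → 2 H
  atom 10: C, bond orders sum to 2 (valence 4) → 2 H
  atom 11: C, bond orders sum to 4 (valence 4) → 0 H
  atom 12: C, bond orders sum to 4 (valence 4) → 0 H
  atom 13: O, bond orders sum to 2 (valence 2) → 0 H
  atom 14: O, bond orders sum to 1 (valence 2) → 1 H
  atom 15: C, bond orders sum to 3 (valence 4) → 1 H
  atom 16: C, bond orders sum to 2 (valence 4) → 2 H
  atom 17: C, bond orders sum to 1 (valence 4) → 3 H
Total hydrogens: 19.

19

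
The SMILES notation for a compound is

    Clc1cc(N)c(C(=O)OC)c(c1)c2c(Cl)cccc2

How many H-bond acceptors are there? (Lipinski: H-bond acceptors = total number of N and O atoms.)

3

N atoms: 1; O atoms: 2.
Lipinski HBA = 1 + 2 = 3.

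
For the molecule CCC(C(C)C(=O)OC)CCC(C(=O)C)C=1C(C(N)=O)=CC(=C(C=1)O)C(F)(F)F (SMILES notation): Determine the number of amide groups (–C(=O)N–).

The amide motif appears at heavy-atom position 18 in the SMILES.
Other groups present: 1 ester, 1 hydroxyl, 1 ketone.
Amide count: 1.

1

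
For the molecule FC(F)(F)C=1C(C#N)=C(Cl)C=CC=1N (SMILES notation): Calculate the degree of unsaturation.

6

Degree of unsaturation = (number of rings) + (number of π bonds).
Ring closures in the SMILES: 1.
π bonds: 3 double bonds (each 1 DoU), 1 triple bond (each 2 DoU) → 5 DoU from unsaturation.
Total DoU = 1 + 5 = 6.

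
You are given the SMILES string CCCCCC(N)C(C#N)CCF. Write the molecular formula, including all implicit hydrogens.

Walk through each heavy atom and fill implicit hydrogens from standard valence (C 4, N 3, O 2, S 2, halogen 1):
  atom 1: C, bond orders sum to 1 (valence 4) → 3 H
  atom 2: C, bond orders sum to 2 (valence 4) → 2 H
  atom 3: C, bond orders sum to 2 (valence 4) → 2 H
  atom 4: C, bond orders sum to 2 (valence 4) → 2 H
  atom 5: C, bond orders sum to 2 (valence 4) → 2 H
  atom 6: C, bond orders sum to 3 (valence 4) → 1 H
  atom 7: N, bond orders sum to 1 (valence 3) → 2 H
  atom 8: C, bond orders sum to 3 (valence 4) → 1 H
  atom 9: C, bond orders sum to 4 (valence 4) → 0 H
  atom 10: N, bond orders sum to 3 (valence 3) → 0 H
  atom 11: C, bond orders sum to 2 (valence 4) → 2 H
  atom 12: C, bond orders sum to 2 (valence 4) → 2 H
  atom 13: F (halogen, monovalent) → 0 H
Totals → C:10, H:19, F:1, N:2.
In Hill order: C10H19FN2.

C10H19FN2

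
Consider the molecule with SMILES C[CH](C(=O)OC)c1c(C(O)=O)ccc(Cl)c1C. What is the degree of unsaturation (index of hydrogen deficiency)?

6

Molecular formula: C12H13ClO4.
DoU = (2C + 2 + N − H − X) / 2, where X is the halogen count and O/S are ignored.
    = (2·12 + 2 + 0 − 13 − 1) / 2 = 12 / 2 = 6.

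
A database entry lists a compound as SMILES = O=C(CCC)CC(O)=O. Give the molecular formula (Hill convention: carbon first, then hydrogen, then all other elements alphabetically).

Walk through each heavy atom and fill implicit hydrogens from standard valence (C 4, N 3, O 2, S 2, halogen 1):
  atom 1: O, bond orders sum to 2 (valence 2) → 0 H
  atom 2: C, bond orders sum to 4 (valence 4) → 0 H
  atom 3: C, bond orders sum to 2 (valence 4) → 2 H
  atom 4: C, bond orders sum to 2 (valence 4) → 2 H
  atom 5: C, bond orders sum to 1 (valence 4) → 3 H
  atom 6: C, bond orders sum to 2 (valence 4) → 2 H
  atom 7: C, bond orders sum to 4 (valence 4) → 0 H
  atom 8: O, bond orders sum to 1 (valence 2) → 1 H
  atom 9: O, bond orders sum to 2 (valence 2) → 0 H
Totals → C:6, H:10, O:3.

C6H10O3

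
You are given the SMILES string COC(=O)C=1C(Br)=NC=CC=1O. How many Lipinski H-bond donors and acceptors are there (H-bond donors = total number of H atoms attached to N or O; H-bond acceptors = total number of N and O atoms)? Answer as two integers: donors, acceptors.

Donors: find every N or O and count the H atoms it carries.
  atom 2 (O): bond orders sum to 2 → 0 H
  atom 4 (O): bond orders sum to 2 → 0 H
  atom 8 (N): bond orders sum to 3 → 0 H
  atom 12 (O): bond orders sum to 1 → 1 H
Lipinski HBD = 1.
Acceptors: N atoms = 1, O atoms = 3 → HBA = 4.

1, 4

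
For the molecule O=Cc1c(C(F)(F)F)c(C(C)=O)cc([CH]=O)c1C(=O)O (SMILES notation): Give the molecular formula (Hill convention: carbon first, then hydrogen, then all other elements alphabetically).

Walk through each heavy atom and fill implicit hydrogens from standard valence (C 4, N 3, O 2, S 2, halogen 1); for lowercase aromatic atoms, an aromatic c carries 1 H when it has two neighbours and 0 H with three, and aromatic n carries 0 H:
  atom 1: O, bond orders sum to 2 (valence 2) → 0 H
  atom 2: C, bond orders sum to 3 (valence 4) → 1 H
  atom 3: aromatic c, 3 neighbours → 0 H
  atom 4: aromatic c, 3 neighbours → 0 H
  atom 5: C, bond orders sum to 4 (valence 4) → 0 H
  atom 6: F (halogen, monovalent) → 0 H
  atom 7: F (halogen, monovalent) → 0 H
  atom 8: F (halogen, monovalent) → 0 H
  atom 9: aromatic c, 3 neighbours → 0 H
  atom 10: C, bond orders sum to 4 (valence 4) → 0 H
  atom 11: C, bond orders sum to 1 (valence 4) → 3 H
  atom 12: O, bond orders sum to 2 (valence 2) → 0 H
  atom 13: aromatic c, 2 neighbours → 1 H
  atom 14: aromatic c, 3 neighbours → 0 H
  atom 15: C with explicit H count 1
  atom 16: O, bond orders sum to 2 (valence 2) → 0 H
  atom 17: aromatic c, 3 neighbours → 0 H
  atom 18: C, bond orders sum to 4 (valence 4) → 0 H
  atom 19: O, bond orders sum to 2 (valence 2) → 0 H
  atom 20: O, bond orders sum to 1 (valence 2) → 1 H
Totals → C:12, H:7, F:3, O:5.
In Hill order: C12H7F3O5.

C12H7F3O5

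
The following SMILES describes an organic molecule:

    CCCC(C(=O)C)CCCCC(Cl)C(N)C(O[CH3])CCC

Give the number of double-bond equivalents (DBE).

1

Degree of unsaturation = (number of rings) + (number of π bonds).
Ring closures in the SMILES: 0.
π bonds: 1 double bond (each 1 DoU) → 1 DoU from unsaturation.
Total DoU = 0 + 1 = 1.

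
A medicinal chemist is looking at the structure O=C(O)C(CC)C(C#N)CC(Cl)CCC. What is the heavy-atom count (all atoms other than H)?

15

Every atom symbol written in the SMILES (organic subset) is one heavy atom; implicit H are not written.
Heavy atoms by element → C:11, Cl:1, N:1, O:2.
Total: 15.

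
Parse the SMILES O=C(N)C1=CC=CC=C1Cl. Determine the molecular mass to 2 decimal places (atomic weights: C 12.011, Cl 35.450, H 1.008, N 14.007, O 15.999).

First, the molecular formula is C7H6ClNO (counting implicit H from valence).
  C: 7 × 12.011 = 84.077
  Cl: 1 × 35.450 = 35.450
  H: 6 × 1.008 = 6.048
  N: 1 × 14.007 = 14.007
  O: 1 × 15.999 = 15.999
Sum: 7×12.011 + 1×35.450 + 6×1.008 + 1×14.007 + 1×15.999 = 155.581 → 155.58 g/mol.

155.58 g/mol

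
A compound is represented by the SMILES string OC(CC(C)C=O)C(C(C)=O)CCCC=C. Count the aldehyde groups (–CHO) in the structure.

1

The aldehyde motif appears at heavy-atom position 6 in the SMILES.
Other groups present: 1 alkene, 1 hydroxyl, 1 ketone.
Aldehyde count: 1.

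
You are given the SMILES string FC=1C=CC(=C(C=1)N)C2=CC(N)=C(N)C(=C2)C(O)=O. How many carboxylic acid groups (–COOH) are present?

The carboxylic acid motif appears at heavy-atom position 17 in the SMILES.
Other groups present: 3 primary amine.
Carboxylic acid count: 1.

1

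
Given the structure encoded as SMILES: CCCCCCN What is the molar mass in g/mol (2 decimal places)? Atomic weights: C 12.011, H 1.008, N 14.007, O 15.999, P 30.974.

101.19 g/mol

First, the molecular formula is C6H15N (counting implicit H from valence).
  C: 6 × 12.011 = 72.066
  H: 15 × 1.008 = 15.120
  N: 1 × 14.007 = 14.007
Sum: 6×12.011 + 15×1.008 + 1×14.007 = 101.193 → 101.19 g/mol.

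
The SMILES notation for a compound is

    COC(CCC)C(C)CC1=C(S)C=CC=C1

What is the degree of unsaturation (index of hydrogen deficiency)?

4

Molecular formula: C14H22OS.
DoU = (2C + 2 + N − H − X) / 2, where X is the halogen count and O/S are ignored.
    = (2·14 + 2 + 0 − 22 − 0) / 2 = 8 / 2 = 4.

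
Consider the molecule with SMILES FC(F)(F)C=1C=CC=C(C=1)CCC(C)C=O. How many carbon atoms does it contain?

12

Count every carbon token in the SMILES (each C, including those in ring-closure positions and inside branches).
Carbon count: 12.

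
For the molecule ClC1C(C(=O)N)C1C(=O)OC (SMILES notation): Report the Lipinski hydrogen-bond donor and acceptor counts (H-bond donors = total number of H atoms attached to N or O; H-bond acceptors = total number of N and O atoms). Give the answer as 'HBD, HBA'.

2, 4

Donors: find every N or O and count the H atoms it carries.
  atom 5 (O): bond orders sum to 2 → 0 H
  atom 6 (N): bond orders sum to 1 → 2 H
  atom 9 (O): bond orders sum to 2 → 0 H
  atom 10 (O): bond orders sum to 2 → 0 H
Lipinski HBD = 2.
Acceptors: N atoms = 1, O atoms = 3 → HBA = 4.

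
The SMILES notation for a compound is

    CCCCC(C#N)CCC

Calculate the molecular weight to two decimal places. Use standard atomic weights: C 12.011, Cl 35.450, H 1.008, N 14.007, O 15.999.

139.24 g/mol

First, the molecular formula is C9H17N (counting implicit H from valence).
  C: 9 × 12.011 = 108.099
  H: 17 × 1.008 = 17.136
  N: 1 × 14.007 = 14.007
Sum: 9×12.011 + 17×1.008 + 1×14.007 = 139.242 → 139.24 g/mol.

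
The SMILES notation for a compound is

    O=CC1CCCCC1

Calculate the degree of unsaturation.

Degree of unsaturation = (number of rings) + (number of π bonds).
Ring closures in the SMILES: 1.
π bonds: 1 double bond (each 1 DoU) → 1 DoU from unsaturation.
Total DoU = 1 + 1 = 2.

2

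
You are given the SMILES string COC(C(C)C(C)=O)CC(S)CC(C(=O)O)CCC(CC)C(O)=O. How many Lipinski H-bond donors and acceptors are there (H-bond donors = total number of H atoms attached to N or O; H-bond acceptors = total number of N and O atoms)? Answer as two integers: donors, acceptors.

2, 6

Donors: find every N or O and count the H atoms it carries.
  atom 2 (O): bond orders sum to 2 → 0 H
  atom 8 (O): bond orders sum to 2 → 0 H
  atom 15 (O): bond orders sum to 2 → 0 H
  atom 16 (O): bond orders sum to 1 → 1 H
  atom 23 (O): bond orders sum to 1 → 1 H
  atom 24 (O): bond orders sum to 2 → 0 H
Lipinski HBD = 2.
Acceptors: N atoms = 0, O atoms = 6 → HBA = 6.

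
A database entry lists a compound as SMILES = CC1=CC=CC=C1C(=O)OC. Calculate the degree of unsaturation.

Molecular formula: C9H10O2.
DoU = (2C + 2 + N − H − X) / 2, where X is the halogen count and O/S are ignored.
    = (2·9 + 2 + 0 − 10 − 0) / 2 = 10 / 2 = 5.

5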